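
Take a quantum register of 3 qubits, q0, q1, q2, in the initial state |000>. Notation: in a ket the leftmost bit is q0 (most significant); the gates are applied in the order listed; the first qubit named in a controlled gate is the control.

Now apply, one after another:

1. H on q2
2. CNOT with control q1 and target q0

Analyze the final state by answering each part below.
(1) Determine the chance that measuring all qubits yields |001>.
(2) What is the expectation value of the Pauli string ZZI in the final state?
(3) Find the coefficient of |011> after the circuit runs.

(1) Outcome |001> occurs with probability 1/2.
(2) In the final state, ZZI has expectation 1.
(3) |011> carries amplitude 0 in the final state.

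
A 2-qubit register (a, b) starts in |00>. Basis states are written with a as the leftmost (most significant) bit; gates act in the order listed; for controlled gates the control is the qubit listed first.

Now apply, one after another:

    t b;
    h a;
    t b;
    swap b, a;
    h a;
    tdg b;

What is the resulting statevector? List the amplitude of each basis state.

The final amplitudes are 1/2 on |00>, -exp(3*I*pi/4)/2 on |01>, 1/2 on |10>, -exp(3*I*pi/4)/2 on |11>.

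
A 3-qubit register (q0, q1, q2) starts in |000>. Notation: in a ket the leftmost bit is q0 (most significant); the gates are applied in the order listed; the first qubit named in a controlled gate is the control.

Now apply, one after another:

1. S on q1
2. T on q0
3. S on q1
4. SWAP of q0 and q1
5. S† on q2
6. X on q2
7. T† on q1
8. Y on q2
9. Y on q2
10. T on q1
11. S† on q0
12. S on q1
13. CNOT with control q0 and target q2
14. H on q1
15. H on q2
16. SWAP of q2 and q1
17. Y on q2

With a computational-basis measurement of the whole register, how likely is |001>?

Outcome |001> occurs with probability 1/4. Key observation: steps 7-10 multiply out to the identity, so the circuit reduces to the remaining gates.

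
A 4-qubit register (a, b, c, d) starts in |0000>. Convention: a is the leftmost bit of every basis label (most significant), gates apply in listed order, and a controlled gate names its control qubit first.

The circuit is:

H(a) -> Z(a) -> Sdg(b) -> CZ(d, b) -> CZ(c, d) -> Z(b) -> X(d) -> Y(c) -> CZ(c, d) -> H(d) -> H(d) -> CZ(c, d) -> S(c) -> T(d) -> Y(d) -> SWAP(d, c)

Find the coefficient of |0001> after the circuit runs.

|0001> carries amplitude sqrt(2)*exp(3*I*pi/4)/2 in the final state. Key observation: the block from step 9 through step 12 cancels to the identity and can be dropped.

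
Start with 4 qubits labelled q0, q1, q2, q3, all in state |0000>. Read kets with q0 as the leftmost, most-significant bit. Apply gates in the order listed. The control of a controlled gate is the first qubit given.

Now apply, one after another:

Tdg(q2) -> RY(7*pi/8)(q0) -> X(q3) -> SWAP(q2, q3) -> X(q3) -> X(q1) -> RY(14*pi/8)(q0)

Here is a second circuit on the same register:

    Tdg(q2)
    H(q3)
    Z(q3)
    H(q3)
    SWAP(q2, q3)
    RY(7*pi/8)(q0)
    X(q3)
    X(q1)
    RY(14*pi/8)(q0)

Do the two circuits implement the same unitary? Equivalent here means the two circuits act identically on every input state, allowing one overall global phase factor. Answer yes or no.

Yes — the two circuits implement the same unitary up to a global phase.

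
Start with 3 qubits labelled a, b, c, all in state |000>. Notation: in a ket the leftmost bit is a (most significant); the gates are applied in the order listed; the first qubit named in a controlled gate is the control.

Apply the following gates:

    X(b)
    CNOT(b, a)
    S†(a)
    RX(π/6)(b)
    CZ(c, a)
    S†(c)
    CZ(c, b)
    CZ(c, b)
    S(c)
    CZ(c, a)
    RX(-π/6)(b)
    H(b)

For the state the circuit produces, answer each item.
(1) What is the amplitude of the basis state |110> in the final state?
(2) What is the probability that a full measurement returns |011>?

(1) |110> carries amplitude sqrt(2)*I/2 in the final state. Key observation: steps 4-11 multiply out to the identity, so the circuit reduces to the remaining gates.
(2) A full measurement returns |011> with probability 0.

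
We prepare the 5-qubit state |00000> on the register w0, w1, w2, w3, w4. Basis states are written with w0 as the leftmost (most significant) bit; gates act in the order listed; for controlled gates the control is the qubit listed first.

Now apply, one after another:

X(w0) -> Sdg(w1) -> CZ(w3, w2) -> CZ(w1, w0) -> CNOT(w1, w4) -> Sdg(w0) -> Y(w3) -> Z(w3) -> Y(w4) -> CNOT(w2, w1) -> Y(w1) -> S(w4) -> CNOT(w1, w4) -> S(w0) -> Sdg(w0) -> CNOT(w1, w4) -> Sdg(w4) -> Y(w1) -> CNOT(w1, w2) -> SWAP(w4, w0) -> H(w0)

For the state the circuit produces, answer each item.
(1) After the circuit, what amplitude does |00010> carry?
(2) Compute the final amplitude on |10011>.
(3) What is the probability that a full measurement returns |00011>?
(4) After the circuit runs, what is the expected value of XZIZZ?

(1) The final state's coefficient on |00010> equals 0.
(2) The amplitude on |10011> is sqrt(2)*I/2.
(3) Outcome |00011> occurs with probability 1/2.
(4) The expectation value of XZIZZ is -1.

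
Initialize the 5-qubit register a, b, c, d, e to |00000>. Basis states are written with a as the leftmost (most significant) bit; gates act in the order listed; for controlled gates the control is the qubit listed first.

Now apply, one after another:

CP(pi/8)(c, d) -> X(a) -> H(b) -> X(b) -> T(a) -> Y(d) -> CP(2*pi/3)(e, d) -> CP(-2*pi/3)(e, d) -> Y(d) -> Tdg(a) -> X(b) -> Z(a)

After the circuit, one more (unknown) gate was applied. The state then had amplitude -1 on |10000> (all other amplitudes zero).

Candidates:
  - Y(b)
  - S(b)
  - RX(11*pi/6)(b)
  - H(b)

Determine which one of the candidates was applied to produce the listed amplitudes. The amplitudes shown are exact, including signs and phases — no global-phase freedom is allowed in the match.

The unique candidate consistent with the amplitudes is H(b). Key observation: steps 4-11 multiply out to the identity, so the circuit reduces to the remaining gates.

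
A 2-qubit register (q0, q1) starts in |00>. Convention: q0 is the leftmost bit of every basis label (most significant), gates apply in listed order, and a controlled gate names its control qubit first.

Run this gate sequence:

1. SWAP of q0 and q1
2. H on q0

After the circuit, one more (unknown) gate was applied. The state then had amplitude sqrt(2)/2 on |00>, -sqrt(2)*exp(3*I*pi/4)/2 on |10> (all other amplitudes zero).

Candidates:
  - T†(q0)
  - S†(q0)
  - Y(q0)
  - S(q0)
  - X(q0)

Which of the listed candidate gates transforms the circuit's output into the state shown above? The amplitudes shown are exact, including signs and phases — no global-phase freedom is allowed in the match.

It was T†(q0) that produced the state shown.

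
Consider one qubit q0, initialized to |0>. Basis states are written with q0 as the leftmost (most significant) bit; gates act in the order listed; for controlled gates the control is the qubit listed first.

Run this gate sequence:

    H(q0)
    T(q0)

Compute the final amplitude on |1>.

The amplitude on |1> is sqrt(2)*exp(I*pi/4)/2.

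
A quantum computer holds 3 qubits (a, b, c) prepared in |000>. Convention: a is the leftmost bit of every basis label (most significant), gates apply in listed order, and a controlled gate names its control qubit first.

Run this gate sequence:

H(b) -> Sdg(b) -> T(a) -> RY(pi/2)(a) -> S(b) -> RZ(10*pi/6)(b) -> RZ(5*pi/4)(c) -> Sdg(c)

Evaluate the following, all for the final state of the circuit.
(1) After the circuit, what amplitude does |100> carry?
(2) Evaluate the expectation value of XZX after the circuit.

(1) The amplitude on |100> is exp(13*I*pi/24)/2.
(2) In the final state, XZX has expectation 0.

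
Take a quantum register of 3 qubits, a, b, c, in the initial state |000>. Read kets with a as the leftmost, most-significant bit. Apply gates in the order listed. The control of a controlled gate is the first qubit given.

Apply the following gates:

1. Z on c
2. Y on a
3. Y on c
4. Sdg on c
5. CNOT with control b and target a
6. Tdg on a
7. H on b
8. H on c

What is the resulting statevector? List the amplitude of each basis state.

After the circuit, the state carries amplitude 0 on |000>, 0 on |001>, 0 on |010>, 0 on |011>, exp(I*pi/4)/2 on |100>, -exp(I*pi/4)/2 on |101>, exp(I*pi/4)/2 on |110>, -exp(I*pi/4)/2 on |111>.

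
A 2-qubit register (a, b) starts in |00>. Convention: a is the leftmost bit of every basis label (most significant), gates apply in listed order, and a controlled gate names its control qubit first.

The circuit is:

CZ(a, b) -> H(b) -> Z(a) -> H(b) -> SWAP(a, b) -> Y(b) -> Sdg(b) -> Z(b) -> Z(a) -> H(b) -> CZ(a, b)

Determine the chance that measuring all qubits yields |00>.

The probability of measuring |00> is 1/2.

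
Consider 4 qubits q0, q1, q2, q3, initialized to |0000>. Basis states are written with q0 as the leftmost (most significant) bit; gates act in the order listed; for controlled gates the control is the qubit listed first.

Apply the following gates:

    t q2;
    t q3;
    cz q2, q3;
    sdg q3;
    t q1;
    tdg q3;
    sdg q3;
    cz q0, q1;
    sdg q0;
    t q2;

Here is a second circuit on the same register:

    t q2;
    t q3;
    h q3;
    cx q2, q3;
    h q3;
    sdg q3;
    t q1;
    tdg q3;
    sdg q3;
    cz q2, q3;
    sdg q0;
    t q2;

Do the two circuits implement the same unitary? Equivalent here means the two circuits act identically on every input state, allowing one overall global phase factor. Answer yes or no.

No, they are not equivalent — no single phase factor reconciles the two unitaries.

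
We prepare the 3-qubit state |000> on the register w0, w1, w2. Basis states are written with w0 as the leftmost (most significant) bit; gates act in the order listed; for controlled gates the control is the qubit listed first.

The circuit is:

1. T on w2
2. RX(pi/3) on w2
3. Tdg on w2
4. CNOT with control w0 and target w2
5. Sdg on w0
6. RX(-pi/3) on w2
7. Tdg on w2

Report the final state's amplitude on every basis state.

After the circuit, the state carries amplitude 3/4 - exp(3*I*pi/4)/4 on |000>, sqrt(3)*(-1 + exp(I*pi/4))/4 on |001>, and 0 on every other basis state.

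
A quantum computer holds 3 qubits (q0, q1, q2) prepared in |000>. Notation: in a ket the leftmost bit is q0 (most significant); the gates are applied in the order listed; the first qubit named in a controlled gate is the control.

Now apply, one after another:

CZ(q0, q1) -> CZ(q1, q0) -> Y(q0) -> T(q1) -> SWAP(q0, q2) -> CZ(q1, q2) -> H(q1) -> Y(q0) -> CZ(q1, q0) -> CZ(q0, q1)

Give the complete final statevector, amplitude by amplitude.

The final amplitudes are -sqrt(2)/2 on |101>, -sqrt(2)/2 on |111>, and 0 on every other basis state.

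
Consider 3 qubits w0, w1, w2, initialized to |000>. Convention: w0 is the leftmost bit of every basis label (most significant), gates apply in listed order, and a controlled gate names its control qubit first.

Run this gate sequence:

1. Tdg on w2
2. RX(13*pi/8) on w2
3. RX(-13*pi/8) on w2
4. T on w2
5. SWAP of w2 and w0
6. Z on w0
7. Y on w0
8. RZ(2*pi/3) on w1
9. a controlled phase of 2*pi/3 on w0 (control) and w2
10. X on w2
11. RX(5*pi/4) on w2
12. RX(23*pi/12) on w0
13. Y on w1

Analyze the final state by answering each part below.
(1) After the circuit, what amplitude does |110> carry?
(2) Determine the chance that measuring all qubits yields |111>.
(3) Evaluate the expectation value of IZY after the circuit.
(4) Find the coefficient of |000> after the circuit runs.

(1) |110> carries amplitude -sqrt(3)*I*exp(-I*pi/3)*cos(3*pi/16)**2/4 - sqrt(6)*I*exp(-I*pi/3)*cos(3*pi/16)**2/8 - sqrt(3)*I*exp(-I*pi/3)*sin(3*pi/16)**2/4 - I*sqrt(1/2 - sqrt(2)/4)*sqrt(sqrt(2)/4 + 1/2)*exp(-I*pi/3)*cos(3*pi/16)**2/2 - sqrt(6)*I*exp(-I*pi/3)*sin(3*pi/16)**2/8 - I*sqrt(1/2 - sqrt(2)/4)*sqrt(sqrt(2)/4 + 1/2)*exp(-I*pi/3)*sin(3*pi/16)**2/2 in the final state. Key observation: gates 1-4 undo each other exactly, leaving only the rest of the circuit to track.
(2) Outcome |111> occurs with probability -sqrt(6)*sqrt(1/2 - sqrt(2)/4)*sqrt(sqrt(2)/4 + 1/2)*cos(3*pi/16)**4/8 - sqrt(6)*sqrt(1/2 - sqrt(2)/4)*sqrt(sqrt(2)/4 + 1/2)*sin(3*pi/16)**2*cos(3*pi/16)**2/4 - sqrt(2)*cos(3*pi/16)**4/16 - sqrt(2)*sin(3*pi/16)**2*cos(3*pi/16)**2/8 - sqrt(6)*sqrt(1/2 - sqrt(2)/4)*sqrt(sqrt(2)/4 + 1/2)*sin(3*pi/16)**4/8 - sqrt(2)*sin(3*pi/16)**4/16 + sqrt(3)*sqrt(1/2 - sqrt(2)/4)*sqrt(sqrt(2)/4 + 1/2)*sin(3*pi/16)**4/4 + 3*sin(3*pi/16)**4/16 + sqrt(3)*sqrt(1/2 - sqrt(2)/4)*sqrt(sqrt(2)/4 + 1/2)*sin(3*pi/16)**2*cos(3*pi/16)**2/2 + sqrt(3)*sqrt(1/2 - sqrt(2)/4)*sqrt(sqrt(2)/4 + 1/2)*cos(3*pi/16)**4/4 + 3*sin(3*pi/16)**2*cos(3*pi/16)**2/8 + 3*cos(3*pi/16)**4/16.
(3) The expectation value of IZY is 2*sqrt(1/2 - sqrt(2)/4)*sqrt(sqrt(2)/4 + 1/2)*sin(3*pi/16)**4 + 4*sqrt(1/2 - sqrt(2)/4)*sqrt(sqrt(2)/4 + 1/2)*sin(3*pi/16)**2*cos(3*pi/16)**2 + 2*sqrt(1/2 - sqrt(2)/4)*sqrt(sqrt(2)/4 + 1/2)*cos(3*pi/16)**4.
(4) The final state's coefficient on |000> equals 0.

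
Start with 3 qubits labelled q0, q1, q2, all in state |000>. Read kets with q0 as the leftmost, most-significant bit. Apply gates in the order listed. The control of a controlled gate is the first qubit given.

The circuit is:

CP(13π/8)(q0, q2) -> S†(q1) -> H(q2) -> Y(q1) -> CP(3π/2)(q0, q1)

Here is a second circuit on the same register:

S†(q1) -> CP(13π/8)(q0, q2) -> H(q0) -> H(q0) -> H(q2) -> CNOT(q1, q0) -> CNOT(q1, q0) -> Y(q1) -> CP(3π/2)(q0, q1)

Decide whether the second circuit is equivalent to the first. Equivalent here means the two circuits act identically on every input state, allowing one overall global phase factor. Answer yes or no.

Yes, they are equivalent — the unitaries differ by at most a global phase.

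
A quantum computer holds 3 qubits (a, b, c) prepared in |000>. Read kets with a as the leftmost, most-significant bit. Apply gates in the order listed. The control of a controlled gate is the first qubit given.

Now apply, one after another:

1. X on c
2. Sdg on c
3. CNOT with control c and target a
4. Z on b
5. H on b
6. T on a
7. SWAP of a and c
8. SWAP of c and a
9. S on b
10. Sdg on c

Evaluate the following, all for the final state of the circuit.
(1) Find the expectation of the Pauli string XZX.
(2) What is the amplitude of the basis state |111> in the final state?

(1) The observable XZX averages to 0.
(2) The amplitude on |111> is -sqrt(2)*exp(3*I*pi/4)/2.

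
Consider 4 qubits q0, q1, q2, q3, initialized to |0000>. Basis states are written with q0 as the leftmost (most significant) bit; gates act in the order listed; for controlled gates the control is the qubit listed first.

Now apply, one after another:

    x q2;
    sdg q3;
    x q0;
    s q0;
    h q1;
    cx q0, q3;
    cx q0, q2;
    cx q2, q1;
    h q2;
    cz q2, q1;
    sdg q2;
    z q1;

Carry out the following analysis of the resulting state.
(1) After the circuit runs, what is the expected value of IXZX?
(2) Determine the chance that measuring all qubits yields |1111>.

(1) The expectation value of IXZX is 0.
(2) Outcome |1111> occurs with probability 1/4.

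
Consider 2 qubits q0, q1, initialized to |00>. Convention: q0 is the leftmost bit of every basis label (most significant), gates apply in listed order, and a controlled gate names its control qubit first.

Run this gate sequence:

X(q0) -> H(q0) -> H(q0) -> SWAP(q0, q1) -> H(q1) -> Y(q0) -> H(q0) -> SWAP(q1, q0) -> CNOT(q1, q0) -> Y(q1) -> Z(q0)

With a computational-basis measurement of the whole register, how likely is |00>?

The probability of measuring |00> is 1/4. Key observation: steps 2-3 multiply out to the identity, so the circuit reduces to the remaining gates.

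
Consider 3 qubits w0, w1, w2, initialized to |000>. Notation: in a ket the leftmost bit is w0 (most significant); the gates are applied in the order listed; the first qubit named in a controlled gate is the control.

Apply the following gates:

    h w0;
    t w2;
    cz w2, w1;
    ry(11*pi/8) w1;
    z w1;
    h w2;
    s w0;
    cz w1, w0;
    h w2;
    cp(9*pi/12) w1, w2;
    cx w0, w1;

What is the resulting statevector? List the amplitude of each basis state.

The resulting statevector has amplitude -sqrt(2)*cos(5*pi/16)/2 on |000>, 0 on |001>, -sqrt(2)*sin(5*pi/16)/2 on |010>, 0 on |011>, sqrt(2)*I*sin(5*pi/16)/2 on |100>, 0 on |101>, -sqrt(2)*I*cos(5*pi/16)/2 on |110>, 0 on |111>.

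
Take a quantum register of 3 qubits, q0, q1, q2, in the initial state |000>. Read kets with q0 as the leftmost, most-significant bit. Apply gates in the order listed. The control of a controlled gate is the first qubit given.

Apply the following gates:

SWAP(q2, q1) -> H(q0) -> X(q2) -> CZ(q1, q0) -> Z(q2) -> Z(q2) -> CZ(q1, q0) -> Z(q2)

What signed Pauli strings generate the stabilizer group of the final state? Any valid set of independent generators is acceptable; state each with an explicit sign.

One valid set of independent stabilizer generators is +XII, +IZI, -IIZ (any independent generating set of the same group is equally correct). Key observation: steps 4-7 multiply out to the identity, so the circuit reduces to the remaining gates.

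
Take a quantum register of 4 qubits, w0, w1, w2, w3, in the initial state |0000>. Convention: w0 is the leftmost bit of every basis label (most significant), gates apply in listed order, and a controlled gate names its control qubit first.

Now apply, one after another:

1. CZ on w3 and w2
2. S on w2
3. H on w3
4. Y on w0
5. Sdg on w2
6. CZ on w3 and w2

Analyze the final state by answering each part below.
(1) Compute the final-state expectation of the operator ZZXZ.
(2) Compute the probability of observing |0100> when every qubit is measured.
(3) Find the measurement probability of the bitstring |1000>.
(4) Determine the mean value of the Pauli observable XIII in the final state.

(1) The observable ZZXZ averages to 0.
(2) The probability of measuring |0100> is 0.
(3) The probability of measuring |1000> is 1/2.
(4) In the final state, XIII has expectation 0.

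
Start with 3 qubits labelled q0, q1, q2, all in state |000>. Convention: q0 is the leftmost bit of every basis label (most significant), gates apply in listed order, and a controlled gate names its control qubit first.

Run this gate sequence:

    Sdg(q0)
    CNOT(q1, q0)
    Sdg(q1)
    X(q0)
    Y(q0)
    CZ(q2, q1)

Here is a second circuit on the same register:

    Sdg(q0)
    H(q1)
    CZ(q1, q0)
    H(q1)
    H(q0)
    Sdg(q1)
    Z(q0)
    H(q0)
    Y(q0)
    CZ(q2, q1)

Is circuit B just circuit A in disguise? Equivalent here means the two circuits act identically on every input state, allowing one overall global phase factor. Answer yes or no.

No, they are not equivalent — no single phase factor reconciles the two unitaries.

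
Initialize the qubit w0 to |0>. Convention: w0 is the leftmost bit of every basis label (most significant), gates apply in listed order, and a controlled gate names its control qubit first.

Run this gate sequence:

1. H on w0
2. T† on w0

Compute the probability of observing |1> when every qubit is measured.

The probability of measuring |1> is 1/2.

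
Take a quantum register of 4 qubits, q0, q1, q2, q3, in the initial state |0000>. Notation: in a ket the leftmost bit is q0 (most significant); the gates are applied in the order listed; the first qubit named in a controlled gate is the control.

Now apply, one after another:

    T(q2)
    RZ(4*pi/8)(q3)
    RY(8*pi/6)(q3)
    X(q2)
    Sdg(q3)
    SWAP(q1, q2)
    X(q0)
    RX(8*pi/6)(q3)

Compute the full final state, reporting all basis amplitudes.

The final amplitudes are exp(3*I*pi/4)/2 on |1100>, sqrt(3)*exp(I*pi/4)/2 on |1101>, and 0 on every other basis state.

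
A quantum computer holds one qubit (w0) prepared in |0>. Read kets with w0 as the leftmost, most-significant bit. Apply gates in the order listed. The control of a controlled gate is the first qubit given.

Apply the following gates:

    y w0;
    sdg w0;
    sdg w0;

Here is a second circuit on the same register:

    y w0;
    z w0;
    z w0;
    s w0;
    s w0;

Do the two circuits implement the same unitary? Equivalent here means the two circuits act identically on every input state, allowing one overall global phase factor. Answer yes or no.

Yes: on every input state the two circuits agree up to one overall phase factor.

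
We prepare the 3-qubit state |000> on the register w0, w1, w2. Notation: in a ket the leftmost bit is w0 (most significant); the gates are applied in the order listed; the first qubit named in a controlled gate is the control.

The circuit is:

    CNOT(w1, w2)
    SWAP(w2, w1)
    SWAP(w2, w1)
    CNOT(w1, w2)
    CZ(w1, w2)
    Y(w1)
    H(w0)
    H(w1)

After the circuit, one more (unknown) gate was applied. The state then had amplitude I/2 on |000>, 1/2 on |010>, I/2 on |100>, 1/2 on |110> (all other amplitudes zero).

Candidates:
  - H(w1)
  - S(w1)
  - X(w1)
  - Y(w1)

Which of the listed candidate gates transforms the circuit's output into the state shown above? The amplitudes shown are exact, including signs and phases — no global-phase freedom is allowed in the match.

The unique candidate consistent with the amplitudes is S(w1). Key observation: the block from step 1 through step 4 cancels to the identity and can be dropped.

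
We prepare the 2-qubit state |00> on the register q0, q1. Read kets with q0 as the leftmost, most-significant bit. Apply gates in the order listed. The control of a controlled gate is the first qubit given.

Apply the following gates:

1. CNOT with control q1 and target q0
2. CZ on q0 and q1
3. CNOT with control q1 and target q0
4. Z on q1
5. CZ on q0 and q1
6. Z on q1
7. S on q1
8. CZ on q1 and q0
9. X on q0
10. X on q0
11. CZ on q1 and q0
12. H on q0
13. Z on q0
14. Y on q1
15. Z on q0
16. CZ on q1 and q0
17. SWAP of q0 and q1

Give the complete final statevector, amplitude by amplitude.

The final amplitudes are 0 on |00>, 0 on |01>, sqrt(2)*I/2 on |10>, -sqrt(2)*I/2 on |11>. Key observation: steps 8-11 multiply out to the identity, so the circuit reduces to the remaining gates.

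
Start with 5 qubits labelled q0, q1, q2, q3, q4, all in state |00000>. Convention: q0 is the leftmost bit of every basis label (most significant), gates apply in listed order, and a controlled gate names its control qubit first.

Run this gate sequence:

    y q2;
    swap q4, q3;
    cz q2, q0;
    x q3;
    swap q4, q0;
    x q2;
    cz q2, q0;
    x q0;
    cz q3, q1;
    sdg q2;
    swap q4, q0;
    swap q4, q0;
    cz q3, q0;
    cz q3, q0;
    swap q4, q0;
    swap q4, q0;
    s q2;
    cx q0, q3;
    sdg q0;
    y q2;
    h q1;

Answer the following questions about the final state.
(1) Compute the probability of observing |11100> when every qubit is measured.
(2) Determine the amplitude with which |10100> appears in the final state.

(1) A full measurement returns |11100> with probability 1/2.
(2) The final state's coefficient on |10100> equals sqrt(2)*I/2.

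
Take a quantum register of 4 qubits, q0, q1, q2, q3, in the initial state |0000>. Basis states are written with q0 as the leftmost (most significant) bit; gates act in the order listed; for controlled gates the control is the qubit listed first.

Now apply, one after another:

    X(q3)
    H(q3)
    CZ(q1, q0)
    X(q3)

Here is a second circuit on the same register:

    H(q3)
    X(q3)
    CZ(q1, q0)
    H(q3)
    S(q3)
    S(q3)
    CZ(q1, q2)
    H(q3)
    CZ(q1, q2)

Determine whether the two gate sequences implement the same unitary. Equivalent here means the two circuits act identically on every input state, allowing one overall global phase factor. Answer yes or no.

No — the two circuits implement different unitaries, even allowing a global phase.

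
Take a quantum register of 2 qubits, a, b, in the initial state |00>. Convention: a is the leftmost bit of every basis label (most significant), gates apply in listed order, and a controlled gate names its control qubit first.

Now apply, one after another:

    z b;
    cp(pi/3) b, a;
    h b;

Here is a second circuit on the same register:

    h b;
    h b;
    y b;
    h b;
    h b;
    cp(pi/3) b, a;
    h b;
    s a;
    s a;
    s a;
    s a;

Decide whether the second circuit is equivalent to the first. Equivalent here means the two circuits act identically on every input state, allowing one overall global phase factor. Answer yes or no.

No: there is an input state on which the two circuits produce genuinely different outputs (not merely differing by a phase).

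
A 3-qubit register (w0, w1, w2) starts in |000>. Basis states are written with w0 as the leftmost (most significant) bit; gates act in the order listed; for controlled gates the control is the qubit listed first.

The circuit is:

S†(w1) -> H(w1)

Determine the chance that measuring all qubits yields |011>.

A full measurement returns |011> with probability 0.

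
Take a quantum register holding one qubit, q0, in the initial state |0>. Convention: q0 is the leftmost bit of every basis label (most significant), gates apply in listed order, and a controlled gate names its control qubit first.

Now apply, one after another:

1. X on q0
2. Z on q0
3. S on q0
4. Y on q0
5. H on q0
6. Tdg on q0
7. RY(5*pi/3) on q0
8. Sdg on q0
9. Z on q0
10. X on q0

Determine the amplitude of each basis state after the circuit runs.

The resulting statevector has amplitude -sqrt(2)*I/4 + sqrt(6)*exp(I*pi/4)/4 on |0>, sqrt(6)/4 - sqrt(2)*exp(3*I*pi/4)/4 on |1>.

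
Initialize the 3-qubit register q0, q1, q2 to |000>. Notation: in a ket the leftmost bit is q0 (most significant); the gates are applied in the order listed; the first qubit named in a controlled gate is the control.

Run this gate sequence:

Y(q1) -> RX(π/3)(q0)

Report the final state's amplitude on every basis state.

The resulting statevector has amplitude sqrt(3)*I/2 on |010>, 1/2 on |110>, and 0 on every other basis state.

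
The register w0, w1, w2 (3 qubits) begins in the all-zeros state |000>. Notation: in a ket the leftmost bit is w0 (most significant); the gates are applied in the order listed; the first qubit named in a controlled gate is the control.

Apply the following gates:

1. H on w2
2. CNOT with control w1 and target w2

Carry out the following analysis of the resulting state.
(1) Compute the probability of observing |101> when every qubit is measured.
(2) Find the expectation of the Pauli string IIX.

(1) A full measurement returns |101> with probability 0.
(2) The observable IIX averages to 1.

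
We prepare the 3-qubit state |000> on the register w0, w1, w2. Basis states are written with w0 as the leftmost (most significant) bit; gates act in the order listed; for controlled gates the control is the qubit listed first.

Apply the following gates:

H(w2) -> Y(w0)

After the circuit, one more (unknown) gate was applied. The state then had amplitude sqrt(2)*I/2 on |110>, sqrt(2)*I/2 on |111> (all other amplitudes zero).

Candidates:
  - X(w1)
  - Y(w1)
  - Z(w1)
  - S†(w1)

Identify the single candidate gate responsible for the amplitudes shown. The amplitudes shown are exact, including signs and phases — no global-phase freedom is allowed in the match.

It was X(w1) that produced the state shown.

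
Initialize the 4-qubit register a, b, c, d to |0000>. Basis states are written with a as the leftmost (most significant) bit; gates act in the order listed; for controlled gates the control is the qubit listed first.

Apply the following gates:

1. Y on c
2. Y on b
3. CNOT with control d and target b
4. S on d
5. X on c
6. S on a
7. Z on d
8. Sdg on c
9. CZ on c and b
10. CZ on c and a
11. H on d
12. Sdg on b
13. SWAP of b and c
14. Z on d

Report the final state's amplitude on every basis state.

The final amplitudes are sqrt(2)*I/2 on |0010>, -sqrt(2)*I/2 on |0011>, and 0 on every other basis state.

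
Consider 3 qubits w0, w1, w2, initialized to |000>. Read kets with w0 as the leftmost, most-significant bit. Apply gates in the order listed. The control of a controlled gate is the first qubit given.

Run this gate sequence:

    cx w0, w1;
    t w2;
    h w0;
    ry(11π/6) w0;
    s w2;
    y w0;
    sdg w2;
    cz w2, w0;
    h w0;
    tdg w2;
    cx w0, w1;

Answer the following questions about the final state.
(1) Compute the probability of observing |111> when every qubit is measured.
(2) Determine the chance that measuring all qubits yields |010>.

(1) The probability of measuring |111> is 0.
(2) The probability of measuring |010> is 0.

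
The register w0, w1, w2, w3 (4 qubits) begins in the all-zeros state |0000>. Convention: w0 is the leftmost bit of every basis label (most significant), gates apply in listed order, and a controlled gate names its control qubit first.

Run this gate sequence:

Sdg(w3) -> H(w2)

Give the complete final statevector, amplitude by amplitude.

The resulting statevector has amplitude sqrt(2)/2 on |0000>, sqrt(2)/2 on |0010>, and 0 on every other basis state.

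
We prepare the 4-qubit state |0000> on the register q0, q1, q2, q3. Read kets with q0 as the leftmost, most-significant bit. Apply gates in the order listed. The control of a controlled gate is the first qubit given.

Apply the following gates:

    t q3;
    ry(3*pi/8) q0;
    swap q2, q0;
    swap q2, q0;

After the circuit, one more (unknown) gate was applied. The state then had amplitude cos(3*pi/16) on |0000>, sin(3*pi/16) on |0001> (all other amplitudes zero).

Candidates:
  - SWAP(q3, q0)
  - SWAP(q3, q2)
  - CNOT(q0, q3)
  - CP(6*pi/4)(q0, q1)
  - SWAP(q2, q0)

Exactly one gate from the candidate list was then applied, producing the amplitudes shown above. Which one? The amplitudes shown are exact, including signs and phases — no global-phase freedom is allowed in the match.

The applied gate was SWAP(q3, q0). Key observation: the block from step 3 through step 4 cancels to the identity and can be dropped.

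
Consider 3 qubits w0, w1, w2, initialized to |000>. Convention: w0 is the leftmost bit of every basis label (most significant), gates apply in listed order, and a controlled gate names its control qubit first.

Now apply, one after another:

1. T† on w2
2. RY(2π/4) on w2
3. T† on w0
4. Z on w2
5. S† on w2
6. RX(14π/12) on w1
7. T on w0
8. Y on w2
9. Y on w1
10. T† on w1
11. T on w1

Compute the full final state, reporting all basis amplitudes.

The final amplitudes are -sqrt(3)/4 - 1/4 on |000>, I*(-sqrt(3) - 1)/4 on |001>, I*(1 - sqrt(3))/4 on |010>, -1/4 + sqrt(3)/4 on |011>, 0 on |100>, 0 on |101>, 0 on |110>, 0 on |111>.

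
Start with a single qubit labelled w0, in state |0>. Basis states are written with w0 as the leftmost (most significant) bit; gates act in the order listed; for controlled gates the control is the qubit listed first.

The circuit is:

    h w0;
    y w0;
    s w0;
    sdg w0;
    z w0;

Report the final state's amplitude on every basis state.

After the circuit, the state carries amplitude -sqrt(2)*I/2 on |0>, -sqrt(2)*I/2 on |1>.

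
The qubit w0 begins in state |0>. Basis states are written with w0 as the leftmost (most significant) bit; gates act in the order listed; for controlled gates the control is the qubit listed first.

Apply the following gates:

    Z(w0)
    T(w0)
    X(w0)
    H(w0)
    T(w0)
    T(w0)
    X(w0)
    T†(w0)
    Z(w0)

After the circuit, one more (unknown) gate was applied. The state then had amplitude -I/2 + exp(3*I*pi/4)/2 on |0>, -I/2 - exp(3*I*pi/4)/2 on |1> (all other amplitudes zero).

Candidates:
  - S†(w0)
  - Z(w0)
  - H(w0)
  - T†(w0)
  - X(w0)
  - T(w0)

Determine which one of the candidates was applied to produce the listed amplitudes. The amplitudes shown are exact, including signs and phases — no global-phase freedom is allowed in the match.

The applied gate was H(w0).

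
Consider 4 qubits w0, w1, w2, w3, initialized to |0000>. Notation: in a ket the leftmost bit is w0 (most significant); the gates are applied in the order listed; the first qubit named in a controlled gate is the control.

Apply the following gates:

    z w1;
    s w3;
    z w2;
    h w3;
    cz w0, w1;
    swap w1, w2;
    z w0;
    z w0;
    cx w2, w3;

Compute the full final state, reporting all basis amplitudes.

The resulting statevector has amplitude sqrt(2)/2 on |0000>, sqrt(2)/2 on |0001>, and 0 on every other basis state.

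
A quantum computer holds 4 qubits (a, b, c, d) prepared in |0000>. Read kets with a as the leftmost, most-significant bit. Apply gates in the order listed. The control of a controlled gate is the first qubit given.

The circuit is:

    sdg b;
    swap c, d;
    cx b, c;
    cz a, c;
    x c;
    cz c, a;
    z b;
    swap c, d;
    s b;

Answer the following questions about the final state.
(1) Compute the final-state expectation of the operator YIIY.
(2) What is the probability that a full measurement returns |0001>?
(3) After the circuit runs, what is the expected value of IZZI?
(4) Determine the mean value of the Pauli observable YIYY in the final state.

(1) The observable YIIY averages to 0.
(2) Outcome |0001> occurs with probability 1.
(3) In the final state, IZZI has expectation 1.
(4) The expectation value of YIYY is 0.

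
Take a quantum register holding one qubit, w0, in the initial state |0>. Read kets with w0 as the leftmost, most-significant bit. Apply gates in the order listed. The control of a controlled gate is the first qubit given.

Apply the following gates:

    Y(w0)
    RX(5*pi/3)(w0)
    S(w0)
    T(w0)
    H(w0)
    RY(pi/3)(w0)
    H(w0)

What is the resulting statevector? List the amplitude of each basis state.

The final amplitudes are sqrt(3)*(1 + exp(I*pi/4))/4 on |0>, -1/4 + 3*exp(I*pi/4)/4 on |1>.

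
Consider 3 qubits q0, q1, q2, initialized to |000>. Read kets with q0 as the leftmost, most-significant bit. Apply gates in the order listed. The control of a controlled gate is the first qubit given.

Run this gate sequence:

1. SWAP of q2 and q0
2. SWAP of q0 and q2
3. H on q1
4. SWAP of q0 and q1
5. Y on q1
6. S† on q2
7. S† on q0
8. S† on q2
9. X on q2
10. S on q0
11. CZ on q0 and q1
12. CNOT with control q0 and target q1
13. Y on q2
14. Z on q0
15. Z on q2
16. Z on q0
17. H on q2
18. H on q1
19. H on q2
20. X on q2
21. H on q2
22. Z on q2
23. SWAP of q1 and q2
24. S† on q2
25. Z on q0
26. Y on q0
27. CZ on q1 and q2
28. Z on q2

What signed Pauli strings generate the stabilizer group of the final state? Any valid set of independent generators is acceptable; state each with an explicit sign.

The final state is stabilized by the group generated by -XIZ, +IXZ, +ZZY; other independent generating sets are equally valid. Key observation: gates 19-22 undo each other exactly, leaving only the rest of the circuit to track.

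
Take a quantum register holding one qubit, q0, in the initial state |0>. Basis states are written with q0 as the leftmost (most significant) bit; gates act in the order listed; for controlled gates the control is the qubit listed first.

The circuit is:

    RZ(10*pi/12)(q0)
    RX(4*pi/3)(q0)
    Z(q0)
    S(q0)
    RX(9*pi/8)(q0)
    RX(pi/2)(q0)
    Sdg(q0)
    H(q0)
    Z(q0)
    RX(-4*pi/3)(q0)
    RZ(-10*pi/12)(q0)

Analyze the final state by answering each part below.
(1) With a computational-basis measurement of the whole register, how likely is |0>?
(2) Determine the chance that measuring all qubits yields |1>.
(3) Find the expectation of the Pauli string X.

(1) The probability of measuring |0> is sqrt(sqrt(2) + 2)/16 + 1/8.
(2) A full measurement returns |1> with probability 7/8 - sqrt(sqrt(2) + 2)/16.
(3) The expectation value of X is sqrt(3)*(-2*sqrt(2 - sqrt(2)) + sqrt(sqrt(2) + 2) + 2)/16.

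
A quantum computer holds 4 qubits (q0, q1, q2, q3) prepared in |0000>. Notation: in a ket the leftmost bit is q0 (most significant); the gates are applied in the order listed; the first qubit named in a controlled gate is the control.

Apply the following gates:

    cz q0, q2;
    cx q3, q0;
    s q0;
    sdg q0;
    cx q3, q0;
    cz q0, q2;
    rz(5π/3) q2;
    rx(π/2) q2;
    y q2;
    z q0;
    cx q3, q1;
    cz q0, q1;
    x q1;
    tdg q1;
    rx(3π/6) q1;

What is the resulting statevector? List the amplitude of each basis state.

The final amplitudes are -exp(5*I*pi/12)/2 on |0000>, exp(11*I*pi/12)/2 on |0010>, -exp(11*I*pi/12)/2 on |0100>, -exp(5*I*pi/12)/2 on |0110>, and 0 on every other basis state. Key observation: the block from step 1 through step 6 cancels to the identity and can be dropped.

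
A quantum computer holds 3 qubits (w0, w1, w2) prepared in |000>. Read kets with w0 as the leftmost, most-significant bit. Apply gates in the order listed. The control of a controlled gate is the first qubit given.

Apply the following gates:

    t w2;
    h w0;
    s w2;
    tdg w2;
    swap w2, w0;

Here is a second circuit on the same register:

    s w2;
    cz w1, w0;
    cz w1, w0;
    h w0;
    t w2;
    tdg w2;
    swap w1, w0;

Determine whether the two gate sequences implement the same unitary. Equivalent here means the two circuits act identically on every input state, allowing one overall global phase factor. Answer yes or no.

No: there is an input state on which the two circuits produce genuinely different outputs (not merely differing by a phase).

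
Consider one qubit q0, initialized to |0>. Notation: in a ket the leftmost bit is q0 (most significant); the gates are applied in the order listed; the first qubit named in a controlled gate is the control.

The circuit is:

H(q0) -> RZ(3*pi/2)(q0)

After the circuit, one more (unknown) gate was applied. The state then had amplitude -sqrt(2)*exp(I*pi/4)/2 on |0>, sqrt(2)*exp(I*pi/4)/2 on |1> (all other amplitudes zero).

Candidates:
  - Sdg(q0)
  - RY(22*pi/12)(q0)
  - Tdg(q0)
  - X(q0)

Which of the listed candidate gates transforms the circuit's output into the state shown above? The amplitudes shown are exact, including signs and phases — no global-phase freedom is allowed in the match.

The applied gate was Sdg(q0).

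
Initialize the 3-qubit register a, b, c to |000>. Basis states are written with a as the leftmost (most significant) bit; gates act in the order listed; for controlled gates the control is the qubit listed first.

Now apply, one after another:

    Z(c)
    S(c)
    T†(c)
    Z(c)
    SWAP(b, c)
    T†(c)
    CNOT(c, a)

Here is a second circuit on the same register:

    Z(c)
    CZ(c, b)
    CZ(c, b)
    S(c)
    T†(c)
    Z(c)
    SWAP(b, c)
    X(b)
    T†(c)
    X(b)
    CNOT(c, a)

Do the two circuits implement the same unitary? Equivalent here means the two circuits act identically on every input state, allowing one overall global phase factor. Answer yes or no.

Yes: on every input state the two circuits agree up to one overall phase factor.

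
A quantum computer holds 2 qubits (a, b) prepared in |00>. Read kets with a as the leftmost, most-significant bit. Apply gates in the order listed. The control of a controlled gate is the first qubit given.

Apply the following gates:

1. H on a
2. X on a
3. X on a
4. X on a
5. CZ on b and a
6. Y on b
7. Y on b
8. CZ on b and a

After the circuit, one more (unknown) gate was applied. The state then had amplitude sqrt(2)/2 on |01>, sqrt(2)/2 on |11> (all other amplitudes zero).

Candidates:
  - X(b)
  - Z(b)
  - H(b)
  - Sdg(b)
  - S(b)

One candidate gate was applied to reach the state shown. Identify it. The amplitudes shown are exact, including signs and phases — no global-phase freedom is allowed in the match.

It was X(b) that produced the state shown.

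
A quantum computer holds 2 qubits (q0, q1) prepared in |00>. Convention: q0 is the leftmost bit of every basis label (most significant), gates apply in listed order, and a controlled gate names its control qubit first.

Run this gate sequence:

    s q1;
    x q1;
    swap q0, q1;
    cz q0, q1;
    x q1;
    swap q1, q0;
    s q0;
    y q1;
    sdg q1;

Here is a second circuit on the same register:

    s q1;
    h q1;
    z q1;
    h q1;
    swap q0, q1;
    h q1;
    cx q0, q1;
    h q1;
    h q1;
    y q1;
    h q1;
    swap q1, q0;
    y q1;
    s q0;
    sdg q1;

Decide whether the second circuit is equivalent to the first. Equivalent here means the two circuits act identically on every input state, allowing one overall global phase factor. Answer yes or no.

No: there is an input state on which the two circuits produce genuinely different outputs (not merely differing by a phase).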